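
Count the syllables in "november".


Word: "november"
Syllable breakdown: no | vem | ber
Counting: 3 parts
= 3 syllables


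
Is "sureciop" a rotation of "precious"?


Word: "precious", Candidate: "sureciop"
Method: check if candidate is substring of word+word
"preciousprecious" contains "sureciop"? No
Is rotation = No


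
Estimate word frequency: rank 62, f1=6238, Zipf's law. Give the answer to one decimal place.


Zipf's law: f(r) = f(1) / r
f(1) = 6238
f(62) = 6238 / 62
= 100.6 occurrences


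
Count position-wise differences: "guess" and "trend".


Comparing character by character (same length = 5):
  Pos 0: 'g' vs 't' !=
  Pos 1: 'u' vs 'r' !=
  Pos 2: 'e' vs 'e' =
  Pos 3: 's' vs 'n' !=
  Pos 4: 's' vs 'd' !=
Hamming distance = 4


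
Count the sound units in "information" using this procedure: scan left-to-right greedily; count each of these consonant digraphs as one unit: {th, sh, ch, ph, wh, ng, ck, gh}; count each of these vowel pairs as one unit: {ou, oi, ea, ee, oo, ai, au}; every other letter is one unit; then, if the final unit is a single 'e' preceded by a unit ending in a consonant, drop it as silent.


Word: "information" (11 letters)
Left-to-right scan:
  [1] 'i' (letter)
  [2] 'n' (letter)
  [3] 'f' (letter)
  [4] 'o' (letter)
  [5] 'r' (letter)
  [6] 'm' (letter)
  [7] 'a' (letter)
  [8] 't' (letter)
  [9] 'i' (letter)
  [10] 'o' (letter)
  [11] 'n' (letter)
Units from scan: 11
Sound units = 11 units


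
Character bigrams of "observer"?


Word: "observer" (length 8)
Number of bigrams = 8 - 2 + 1 = 7
  Position 0: "ob"
  Position 1: "bs"
  Position 2: "se"
  Position 3: "er"
  Position 4: "rv"
  Position 5: "ve"
  Position 6: "er"
Bigrams = "ob", "bs", "se", "er", "rv", "ve", "er"


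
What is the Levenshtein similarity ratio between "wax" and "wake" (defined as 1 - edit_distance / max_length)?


Word 1: "wax" (length 3)
Word 2: "wake" (length 4)
One optimal edit sequence:
  1. keep 'w'
  2. keep 'a'
  3. insert 'k'  (+1)
  4. substitute 'x' -> 'e'  (+1)
Edit distance = 2
Max length = max(3, 4) = 4
Similarity = 1 - 2/4
= 0.5000


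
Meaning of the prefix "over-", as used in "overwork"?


Prefix: over-
As in: overwork -> over- + work
Meaning = excessive


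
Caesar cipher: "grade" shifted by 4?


Word: "grade"
Shift: 4
Each letter → (letter + shift) mod 26:
  'g' (6) + 4 = 10 → 'k'
  'r' (17) + 4 = 21 → 'v'
  'a' (0) + 4 = 4 → 'e'
  'd' (3) + 4 = 7 → 'h'
  'e' (4) + 4 = 8 → 'i'
Result = "kvehi"


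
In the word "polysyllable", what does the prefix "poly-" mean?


Prefix: poly-
Example: polysyllable = poly- + syllable
Meaning = many


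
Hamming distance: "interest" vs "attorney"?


Comparing character by character (same length = 8):
  Pos 0: 'i' vs 'a' !=
  Pos 1: 'n' vs 't' !=
  Pos 2: 't' vs 't' =
  Pos 3: 'e' vs 'o' !=
  Pos 4: 'r' vs 'r' =
  Pos 5: 'e' vs 'n' !=
  Pos 6: 's' vs 'e' !=
  Pos 7: 't' vs 'y' !=
Hamming distance = 6


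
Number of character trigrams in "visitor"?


Word: "visitor" (length 7)
Number of 3-grams = length - 3 + 1 = 7 - 3 + 1
= 5


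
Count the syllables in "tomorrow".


Word: "tomorrow"
Syllable breakdown: to-mor-row
Counting: 3 parts
= 3 syllables


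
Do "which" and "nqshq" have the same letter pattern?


Pattern of "which": [0, 1, 2, 3, 1]
Pattern of "nqshq": [0, 1, 2, 3, 1]
Patterns match
Same pattern = Yes


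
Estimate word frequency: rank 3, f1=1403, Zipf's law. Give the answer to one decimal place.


Zipf's law: f(r) = f(1) / r
f(1) = 1403
f(3) = 1403 / 3
= 467.7 occurrences


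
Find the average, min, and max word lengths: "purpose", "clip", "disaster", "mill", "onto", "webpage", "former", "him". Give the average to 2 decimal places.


Lengths: "purpose"=7, "clip"=4, "disaster"=8, "mill"=4, "onto"=4, "webpage"=7, "former"=6, "him"=3
Sum = 43, Count = 8
Average = 43/8 = 5.38
= avg=5.38, min=3, max=8


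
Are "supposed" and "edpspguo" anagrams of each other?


Word 1: "supposed" → sorted: deoppssu
Word 2: "edpspguo" → sorted: degoppsu
Same letters? deoppssu != degoppsu
Anagram = No


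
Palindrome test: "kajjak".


Word: "kajjak"
Reversed: "kajjak"
Forward == Backward? kajjak == kajjak
Palindrome = Yes


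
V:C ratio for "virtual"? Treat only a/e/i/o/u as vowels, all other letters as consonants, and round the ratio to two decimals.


Word: "virtual"
Vowels (a,e,i,o,u): 3
Consonants: 4
Ratio = 3/4
= 0.75


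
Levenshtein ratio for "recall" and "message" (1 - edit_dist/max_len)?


Word 1: "recall" (length 6)
Word 2: "message" (length 7)
One optimal edit sequence:
  1. substitute 'r' -> 'm'  (+1)
  2. keep 'e'
  3. insert 's'  (+1)
  4. substitute 'c' -> 's'  (+1)
  5. keep 'a'
  6. substitute 'l' -> 'g'  (+1)
  7. substitute 'l' -> 'e'  (+1)
Edit distance = 5
Max length = max(6, 7) = 7
Similarity = 1 - 5/7
= 0.2857


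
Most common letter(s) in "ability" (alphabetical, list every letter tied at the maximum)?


Word: "ability"
Letter counts:
  'a': 1
  'b': 1
  'i': 2
  'l': 1
  't': 1
  'y': 1
Maximum count = 2
Most frequent = 'i' (2 times each)


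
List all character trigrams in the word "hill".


Word: "hill" (length 4)
Number of trigrams = 4 - 3 + 1 = 2
  Position 0: "hil"
  Position 1: "ill"
Trigrams = "hil", "ill"


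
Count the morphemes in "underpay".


Word: "underpay"
Morphemes: under- | pay
Each morpheme carries meaning
= 2 morphemes


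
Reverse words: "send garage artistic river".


Original: "send garage artistic river"
Words (1..n): send | garage | artistic | river
Reversed (n..1): river | artistic | garage | send
Result = "river artistic garage send"


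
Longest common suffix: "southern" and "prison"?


Word 1: "southern"
Word 2: "prison"
Comparing from end:
  Pos -1: 'n' == 'n'
  Pos -2: 'r' != 'o' (stop)
LCS = "n" (length 1)


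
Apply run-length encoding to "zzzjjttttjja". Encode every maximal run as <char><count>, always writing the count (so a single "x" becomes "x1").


String: "zzzjjttttjja"
Scanning for consecutive runs:
  'z' x 3
  'j' x 2
  't' x 4
  'j' x 2
  'a' x 1
RLE = "z3j2t4j2a1"


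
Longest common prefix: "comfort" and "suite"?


Word 1: "comfort"
Word 2: "suite"
Comparing from start:
  Pos 0: 'c' != 's' (stop)
LCP = "" (length 0)


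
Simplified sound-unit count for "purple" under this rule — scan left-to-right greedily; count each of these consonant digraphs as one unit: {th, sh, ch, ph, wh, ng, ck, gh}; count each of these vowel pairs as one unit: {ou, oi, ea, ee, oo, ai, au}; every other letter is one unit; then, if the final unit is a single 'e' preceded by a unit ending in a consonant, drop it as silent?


Word: "purple" (6 letters)
Left-to-right scan:
  (1) 'p' (letter)
  (2) 'u' (letter)
  (3) 'r' (letter)
  (4) 'p' (letter)
  (5) 'l' (letter)
  (6) 'e' (letter)
Units from scan: 6
Final unit is 'e' after a consonant -> drop as silent (-1)
Sound units = 5 units


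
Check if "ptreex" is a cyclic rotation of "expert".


Word: "expert", Candidate: "ptreex"
Method: check if candidate is substring of word+word
"expertexpert" contains "ptreex"? No
Is rotation = No


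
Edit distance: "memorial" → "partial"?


Word 1: "memorial" (length 8)
Word 2: "partial" (length 7)
One optimal edit sequence (insert/delete/substitute each cost 1):
  1. delete 'm'  (+1)
  2. substitute 'e' -> 'p'  (+1)
  3. substitute 'm' -> 'a'  (+1)
  4. substitute 'o' -> 'r'  (+1)
  5. substitute 'r' -> 't'  (+1)
  6. keep 'i'
  7. keep 'a'
  8. keep 'l'
Total edit operations: 5
Edit distance = 5


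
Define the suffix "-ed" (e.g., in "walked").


Suffix: -ed
Example: walked = walk + -ed
Meaning = past tense


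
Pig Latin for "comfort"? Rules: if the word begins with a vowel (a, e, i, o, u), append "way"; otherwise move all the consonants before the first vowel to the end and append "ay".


Word: "comfort"
Starts with consonant(s) → move to end, add 'ay'
Consonant cluster: "c"
Pig Latin = "omfortcay"


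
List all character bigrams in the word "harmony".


Word: "harmony" (length 7)
Number of bigrams = 7 - 2 + 1 = 6
  Position 0: "ha"
  Position 1: "ar"
  Position 2: "rm"
  Position 3: "mo"
  Position 4: "on"
  Position 5: "ny"
Bigrams = "ha", "ar", "rm", "mo", "on", "ny"


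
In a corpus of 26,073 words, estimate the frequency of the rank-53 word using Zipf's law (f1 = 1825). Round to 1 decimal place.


Zipf's law: f(r) = f(1) / r
f(1) = 1825
f(53) = 1825 / 53
= 34.4 occurrences


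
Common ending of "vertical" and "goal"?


Word 1: "vertical"
Word 2: "goal"
Comparing from end:
  Pos -1: 'l' == 'l'
  Pos -2: 'a' == 'a'
  Pos -3: 'c' != 'o' (stop)
LCS = "al" (length 2)


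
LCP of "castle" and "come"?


Word 1: "castle"
Word 2: "come"
Comparing from start:
  Pos 0: 'c' == 'c'
  Pos 1: 'a' != 'o' (stop)
LCP = "c" (length 1)


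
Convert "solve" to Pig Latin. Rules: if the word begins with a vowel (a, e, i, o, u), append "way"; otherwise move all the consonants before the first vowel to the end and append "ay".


Word: "solve"
Starts with consonant(s) → move to end, add 'ay'
Consonant cluster: "s"
Pig Latin = "olvesay"


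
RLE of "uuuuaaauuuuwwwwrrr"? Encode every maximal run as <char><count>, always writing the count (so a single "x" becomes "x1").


String: "uuuuaaauuuuwwwwrrr"
Scanning for consecutive runs:
  'u' x 4
  'a' x 3
  'u' x 4
  'w' x 4
  'r' x 3
RLE = "u4a3u4w4r3"


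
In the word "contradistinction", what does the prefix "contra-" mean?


Prefix: contra-
Example: contradistinction (contra- + distinction)
Meaning = against


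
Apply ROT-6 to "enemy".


Word: "enemy"
Shift: 6
Each letter → (letter + shift) mod 26:
  'e' (4) + 6 = 10 → 'k'
  'n' (13) + 6 = 19 → 't'
  'e' (4) + 6 = 10 → 'k'
  'm' (12) + 6 = 18 → 's'
  'y' (24) + 6 = 4 → 'e'
Result = "ktkse"


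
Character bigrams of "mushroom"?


Word: "mushroom" (length 8)
Number of bigrams = 8 - 2 + 1 = 7
  Position 0: "mu"
  Position 1: "us"
  Position 2: "sh"
  Position 3: "hr"
  Position 4: "ro"
  Position 5: "oo"
  Position 6: "om"
Bigrams = "mu", "us", "sh", "hr", "ro", "oo", "om"


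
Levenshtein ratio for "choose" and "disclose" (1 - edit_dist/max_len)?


Word 1: "choose" (length 6)
Word 2: "disclose" (length 8)
One optimal edit sequence:
  1. insert 'd'  (+1)
  2. insert 'i'  (+1)
  3. substitute 'c' -> 's'  (+1)
  4. substitute 'h' -> 'c'  (+1)
  5. substitute 'o' -> 'l'  (+1)
  6. keep 'o'
  7. keep 's'
  8. keep 'e'
Edit distance = 5
Max length = max(6, 8) = 8
Similarity = 1 - 5/8
= 0.3750


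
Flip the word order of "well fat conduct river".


Original: "well fat conduct river"
Words (1..n): well | fat | conduct | river
Reversed (n..1): river | conduct | fat | well
Result = "river conduct fat well"


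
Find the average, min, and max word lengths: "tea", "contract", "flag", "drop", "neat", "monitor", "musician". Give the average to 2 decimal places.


Lengths: "tea"=3, "contract"=8, "flag"=4, "drop"=4, "neat"=4, "monitor"=7, "musician"=8
Sum = 38, Count = 7
Average = 38/7 = 5.43
= avg=5.43, min=3, max=8


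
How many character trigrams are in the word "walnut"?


Word: "walnut" (length 6)
Number of 3-grams = length - 3 + 1 = 6 - 3 + 1
= 4


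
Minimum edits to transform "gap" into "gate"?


Word 1: "gap" (length 3)
Word 2: "gate" (length 4)
One optimal edit sequence (insert/delete/substitute each cost 1):
  1. keep 'g'
  2. keep 'a'
  3. insert 't'  (+1)
  4. substitute 'p' -> 'e'  (+1)
Total edit operations: 2
Edit distance = 2


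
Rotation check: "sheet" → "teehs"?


Word: "sheet", Candidate: "teehs"
Method: check if candidate is substring of word+word
"sheetsheet" contains "teehs"? No
Is rotation = No


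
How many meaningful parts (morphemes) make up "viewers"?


Word: "viewers"
Morphemes: view / -er / -s
Each morpheme carries meaning
= 3 morphemes


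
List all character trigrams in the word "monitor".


Word: "monitor" (length 7)
Number of trigrams = 7 - 3 + 1 = 5
  Position 0: "mon"
  Position 1: "oni"
  Position 2: "nit"
  Position 3: "ito"
  Position 4: "tor"
Trigrams = "mon", "oni", "nit", "ito", "tor"


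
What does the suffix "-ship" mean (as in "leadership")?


Suffix: -ship
Example: leadership = leader + -ship
Meaning = state / position


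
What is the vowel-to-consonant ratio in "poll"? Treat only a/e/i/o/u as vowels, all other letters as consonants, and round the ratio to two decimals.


Word: "poll"
Vowels (a,e,i,o,u): 1
Consonants: 3
Ratio = 1/3
= 0.33


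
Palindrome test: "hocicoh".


Word: "hocicoh"
Reversed: "hocicoh"
Forward == Backward? hocicoh == hocicoh
Palindrome = Yes


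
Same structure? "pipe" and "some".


Pattern of "pipe": [0, 1, 0, 2]
Pattern of "some": [0, 1, 2, 3]
Patterns do not match
Same pattern = No


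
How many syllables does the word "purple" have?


Word: "purple"
Syllable breakdown: pur | ple
Counting: 2 parts
= 2 syllables


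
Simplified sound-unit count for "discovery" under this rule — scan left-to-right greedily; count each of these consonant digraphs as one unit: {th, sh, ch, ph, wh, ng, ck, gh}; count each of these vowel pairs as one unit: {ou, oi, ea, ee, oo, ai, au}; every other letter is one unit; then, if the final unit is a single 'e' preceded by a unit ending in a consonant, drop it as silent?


Word: "discovery" (9 letters)
Left-to-right scan:
  1. 'd' (letter)
  2. 'i' (letter)
  3. 's' (letter)
  4. 'c' (letter)
  5. 'o' (letter)
  6. 'v' (letter)
  7. 'e' (letter)
  8. 'r' (letter)
  9. 'y' (letter)
Units from scan: 9
Sound units = 9 units


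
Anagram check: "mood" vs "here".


Word 1: "mood" → sorted: dmoo
Word 2: "here" → sorted: eehr
Same letters? dmoo != eehr
Anagram = No


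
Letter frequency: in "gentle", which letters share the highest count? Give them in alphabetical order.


Word: "gentle"
Letter counts:
  'e': 2
  'g': 1
  'l': 1
  'n': 1
  't': 1
Maximum count = 2
Most frequent = 'e' (2 times each)


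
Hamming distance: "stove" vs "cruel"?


Comparing character by character (same length = 5):
  Pos 0: 's' vs 'c' !=
  Pos 1: 't' vs 'r' !=
  Pos 2: 'o' vs 'u' !=
  Pos 3: 'v' vs 'e' !=
  Pos 4: 'e' vs 'l' !=
Hamming distance = 5


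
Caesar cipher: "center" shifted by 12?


Word: "center"
Shift: 12
Each letter → (letter + shift) mod 26:
  'c' (2) + 12 = 14 → 'o'
  'e' (4) + 12 = 16 → 'q'
  'n' (13) + 12 = 25 → 'z'
  't' (19) + 12 = 5 → 'f'
  'e' (4) + 12 = 16 → 'q'
  'r' (17) + 12 = 3 → 'd'
Result = "oqzfqd"


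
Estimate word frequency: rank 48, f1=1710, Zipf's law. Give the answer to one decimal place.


Zipf's law: f(r) = f(1) / r
f(1) = 1710
f(48) = 1710 / 48
= 35.6 occurrences


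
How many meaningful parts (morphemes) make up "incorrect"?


Word: "incorrect"
Morphemes: in- / correct
Each morpheme carries meaning
= 2 morphemes


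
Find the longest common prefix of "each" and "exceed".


Word 1: "each"
Word 2: "exceed"
Comparing from start:
  Pos 0: 'e' == 'e'
  Pos 1: 'a' != 'x' (stop)
LCP = "e" (length 1)


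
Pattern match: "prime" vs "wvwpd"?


Pattern of "prime": [0, 1, 2, 3, 4]
Pattern of "wvwpd": [0, 1, 0, 2, 3]
Patterns do not match
Same pattern = No


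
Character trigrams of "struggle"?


Word: "struggle" (length 8)
Number of trigrams = 8 - 3 + 1 = 6
  Position 0: "str"
  Position 1: "tru"
  Position 2: "rug"
  Position 3: "ugg"
  Position 4: "ggl"
  Position 5: "gle"
Trigrams = "str", "tru", "rug", "ugg", "ggl", "gle"


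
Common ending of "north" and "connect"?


Word 1: "north"
Word 2: "connect"
Comparing from end:
  Pos -1: 'h' != 't' (stop)
LCS = "" (length 0)


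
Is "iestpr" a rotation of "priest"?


Word: "priest", Candidate: "iestpr"
Method: check if candidate is substring of word+word
"priestpriest" contains "iestpr"? Yes
Is rotation = Yes


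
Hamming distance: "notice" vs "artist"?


Comparing character by character (same length = 6):
  Pos 0: 'n' vs 'a' !=
  Pos 1: 'o' vs 'r' !=
  Pos 2: 't' vs 't' =
  Pos 3: 'i' vs 'i' =
  Pos 4: 'c' vs 's' !=
  Pos 5: 'e' vs 't' !=
Hamming distance = 4


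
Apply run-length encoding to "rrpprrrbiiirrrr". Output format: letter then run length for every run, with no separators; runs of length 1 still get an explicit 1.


String: "rrpprrrbiiirrrr"
Scanning for consecutive runs:
  'r' x 2
  'p' x 2
  'r' x 3
  'b' x 1
  'i' x 3
  'r' x 4
RLE = "r2p2r3b1i3r4"


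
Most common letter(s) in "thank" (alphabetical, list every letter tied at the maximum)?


Word: "thank"
Letter counts:
  'a': 1
  'h': 1
  'k': 1
  'n': 1
  't': 1
Maximum count = 1
Most frequent = 'a', 'h', 'k', 'n', 't' (1 time each)


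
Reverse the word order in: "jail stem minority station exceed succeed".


Original: "jail stem minority station exceed succeed"
Words (1..n): jail | stem | minority | station | exceed | succeed
Reversed (n..1): succeed | exceed | station | minority | stem | jail
Result = "succeed exceed station minority stem jail"


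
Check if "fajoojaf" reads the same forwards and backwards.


Word: "fajoojaf"
Reversed: "fajoojaf"
Forward == Backward? fajoojaf == fajoojaf
Palindrome = Yes


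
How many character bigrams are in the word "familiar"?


Word: "familiar" (length 8)
Number of 2-grams = length - 2 + 1 = 8 - 2 + 1
= 7


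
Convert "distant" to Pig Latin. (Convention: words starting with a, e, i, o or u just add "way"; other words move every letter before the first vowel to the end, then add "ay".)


Word: "distant"
Starts with consonant(s) → move to end, add 'ay'
Consonant cluster: "d"
Pig Latin = "istantday"


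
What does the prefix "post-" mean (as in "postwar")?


Prefix: post-
As in: postwar -> post- + war
Meaning = after


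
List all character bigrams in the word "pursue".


Word: "pursue" (length 6)
Number of bigrams = 6 - 2 + 1 = 5
  Position 0: "pu"
  Position 1: "ur"
  Position 2: "rs"
  Position 3: "su"
  Position 4: "ue"
Bigrams = "pu", "ur", "rs", "su", "ue"


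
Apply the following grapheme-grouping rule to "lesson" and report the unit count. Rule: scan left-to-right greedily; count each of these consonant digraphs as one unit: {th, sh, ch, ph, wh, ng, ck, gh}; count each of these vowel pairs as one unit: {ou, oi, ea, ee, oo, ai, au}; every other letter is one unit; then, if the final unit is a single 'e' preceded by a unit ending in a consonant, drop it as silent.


Word: "lesson" (6 letters)
Left-to-right scan:
  (1) 'l' (letter)
  (2) 'e' (letter)
  (3) 's' (letter)
  (4) 's' (letter)
  (5) 'o' (letter)
  (6) 'n' (letter)
Units from scan: 6
Sound units = 6 units


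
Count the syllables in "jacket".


Word: "jacket"
Syllable breakdown: jack-et
Counting: 2 parts
= 2 syllables


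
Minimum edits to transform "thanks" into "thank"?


Word 1: "thanks" (length 6)
Word 2: "thank" (length 5)
One optimal edit sequence (insert/delete/substitute each cost 1):
  1. keep 't'
  2. keep 'h'
  3. keep 'a'
  4. keep 'n'
  5. keep 'k'
  6. delete 's'  (+1)
Total edit operations: 1
Edit distance = 1


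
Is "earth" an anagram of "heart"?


Word 1: "heart" → sorted: aehrt
Word 2: "earth" → sorted: aehrt
Same letters? aehrt == aehrt
Anagram = Yes


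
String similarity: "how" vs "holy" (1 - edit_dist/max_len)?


Word 1: "how" (length 3)
Word 2: "holy" (length 4)
One optimal edit sequence:
  1. keep 'h'
  2. keep 'o'
  3. insert 'l'  (+1)
  4. substitute 'w' -> 'y'  (+1)
Edit distance = 2
Max length = max(3, 4) = 4
Similarity = 1 - 2/4
= 0.5000


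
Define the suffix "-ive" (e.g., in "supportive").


Suffix: -ive
Example: supportive (support + -ive)
Meaning = tending to


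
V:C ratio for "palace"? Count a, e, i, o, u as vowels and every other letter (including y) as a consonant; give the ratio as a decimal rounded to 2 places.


Word: "palace"
Vowels (a,e,i,o,u): 3
Consonants: 3
Ratio = 3/3
= 1.00


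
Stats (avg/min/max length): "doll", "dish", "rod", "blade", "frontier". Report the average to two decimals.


Lengths: "doll"=4, "dish"=4, "rod"=3, "blade"=5, "frontier"=8
Sum = 24, Count = 5
Average = 24/5 = 4.80
= avg=4.80, min=3, max=8


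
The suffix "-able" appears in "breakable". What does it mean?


Suffix: -able
As in: breakable -> break + -able
Meaning = capable of


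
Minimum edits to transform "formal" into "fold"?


Word 1: "formal" (length 6)
Word 2: "fold" (length 4)
One optimal edit sequence (insert/delete/substitute each cost 1):
  1. keep 'f'
  2. keep 'o'
  3. delete 'r'  (+1)
  4. delete 'm'  (+1)
  5. substitute 'a' -> 'l'  (+1)
  6. substitute 'l' -> 'd'  (+1)
Total edit operations: 4
Edit distance = 4


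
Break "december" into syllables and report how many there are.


Word: "december"
Syllable breakdown: de-cem-ber
Counting: 3 parts
= 3 syllables


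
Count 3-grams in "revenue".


Word: "revenue" (length 7)
Number of 3-grams = length - 3 + 1 = 7 - 3 + 1
= 5


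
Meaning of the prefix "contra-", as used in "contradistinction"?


Prefix: contra-
Example: contradistinction = contra- + distinction
Meaning = against


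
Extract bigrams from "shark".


Word: "shark" (length 5)
Number of bigrams = 5 - 2 + 1 = 4
  Position 0: "sh"
  Position 1: "ha"
  Position 2: "ar"
  Position 3: "rk"
Bigrams = "sh", "ha", "ar", "rk"


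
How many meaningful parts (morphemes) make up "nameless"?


Word: "nameless"
Morphemes: name / -less
Each morpheme carries meaning
= 2 morphemes


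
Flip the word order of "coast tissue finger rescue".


Original: "coast tissue finger rescue"
Words (1..n): coast | tissue | finger | rescue
Reversed (n..1): rescue | finger | tissue | coast
Result = "rescue finger tissue coast"


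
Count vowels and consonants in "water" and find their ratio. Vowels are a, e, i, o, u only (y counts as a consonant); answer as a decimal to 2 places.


Word: "water"
Vowels (a,e,i,o,u): 2
Consonants: 3
Ratio = 2/3
= 0.67


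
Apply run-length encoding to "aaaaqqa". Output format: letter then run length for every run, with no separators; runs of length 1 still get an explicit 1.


String: "aaaaqqa"
Scanning for consecutive runs:
  'a' x 4
  'q' x 2
  'a' x 1
RLE = "a4q2a1"


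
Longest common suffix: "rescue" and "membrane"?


Word 1: "rescue"
Word 2: "membrane"
Comparing from end:
  Pos -1: 'e' == 'e'
  Pos -2: 'u' != 'n' (stop)
LCS = "e" (length 1)


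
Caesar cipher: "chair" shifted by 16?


Word: "chair"
Shift: 16
Each letter → (letter + shift) mod 26:
  'c' (2) + 16 = 18 → 's'
  'h' (7) + 16 = 23 → 'x'
  'a' (0) + 16 = 16 → 'q'
  'i' (8) + 16 = 24 → 'y'
  'r' (17) + 16 = 7 → 'h'
Result = "sxqyh"


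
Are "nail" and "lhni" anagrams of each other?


Word 1: "nail" → sorted: ailn
Word 2: "lhni" → sorted: hiln
Same letters? ailn != hiln
Anagram = No


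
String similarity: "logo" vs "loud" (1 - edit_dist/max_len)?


Word 1: "logo" (length 4)
Word 2: "loud" (length 4)
One optimal edit sequence:
  1. keep 'l'
  2. keep 'o'
  3. substitute 'g' -> 'u'  (+1)
  4. substitute 'o' -> 'd'  (+1)
Edit distance = 2
Max length = max(4, 4) = 4
Similarity = 1 - 2/4
= 0.5000


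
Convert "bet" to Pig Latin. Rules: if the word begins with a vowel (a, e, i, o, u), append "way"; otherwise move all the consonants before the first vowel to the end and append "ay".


Word: "bet"
Starts with consonant(s) → move to end, add 'ay'
Consonant cluster: "b"
Pig Latin = "etbay"


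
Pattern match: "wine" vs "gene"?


Pattern of "wine": [0, 1, 2, 3]
Pattern of "gene": [0, 1, 2, 1]
Patterns do not match
Same pattern = No


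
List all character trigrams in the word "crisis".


Word: "crisis" (length 6)
Number of trigrams = 6 - 3 + 1 = 4
  Position 0: "cri"
  Position 1: "ris"
  Position 2: "isi"
  Position 3: "sis"
Trigrams = "cri", "ris", "isi", "sis"


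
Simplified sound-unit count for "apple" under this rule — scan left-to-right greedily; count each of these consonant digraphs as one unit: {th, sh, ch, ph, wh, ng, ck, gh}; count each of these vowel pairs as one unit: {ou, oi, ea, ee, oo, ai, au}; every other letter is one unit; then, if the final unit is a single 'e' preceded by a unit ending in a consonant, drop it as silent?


Word: "apple" (5 letters)
Left-to-right scan:
  (1) 'a' (letter)
  (2) 'p' (letter)
  (3) 'p' (letter)
  (4) 'l' (letter)
  (5) 'e' (letter)
Units from scan: 5
Final unit is 'e' after a consonant -> drop as silent (-1)
Sound units = 4 units


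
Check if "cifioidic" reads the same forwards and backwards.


Word: "cifioidic"
Reversed: "cidioific"
Forward == Backward? cifioidic != cidioific
Palindrome = No


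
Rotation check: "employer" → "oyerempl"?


Word: "employer", Candidate: "oyerempl"
Method: check if candidate is substring of word+word
"employeremployer" contains "oyerempl"? Yes
Is rotation = Yes


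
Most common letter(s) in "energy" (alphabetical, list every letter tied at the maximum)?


Word: "energy"
Letter counts:
  'e': 2
  'g': 1
  'n': 1
  'r': 1
  'y': 1
Maximum count = 2
Most frequent = 'e' (2 times each)


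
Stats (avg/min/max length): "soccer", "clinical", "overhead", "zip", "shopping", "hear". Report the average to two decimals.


Lengths: "soccer"=6, "clinical"=8, "overhead"=8, "zip"=3, "shopping"=8, "hear"=4
Sum = 37, Count = 6
Average = 37/6 = 6.17
= avg=6.17, min=3, max=8


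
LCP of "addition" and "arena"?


Word 1: "addition"
Word 2: "arena"
Comparing from start:
  Pos 0: 'a' == 'a'
  Pos 1: 'd' != 'r' (stop)
LCP = "a" (length 1)


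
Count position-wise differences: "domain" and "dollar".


Comparing character by character (same length = 6):
  Pos 0: 'd' vs 'd' =
  Pos 1: 'o' vs 'o' =
  Pos 2: 'm' vs 'l' !=
  Pos 3: 'a' vs 'l' !=
  Pos 4: 'i' vs 'a' !=
  Pos 5: 'n' vs 'r' !=
Hamming distance = 4


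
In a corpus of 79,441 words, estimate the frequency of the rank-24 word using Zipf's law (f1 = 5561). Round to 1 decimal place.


Zipf's law: f(r) = f(1) / r
f(1) = 5561
f(24) = 5561 / 24
= 231.7 occurrences


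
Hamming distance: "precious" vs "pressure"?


Comparing character by character (same length = 8):
  Pos 0: 'p' vs 'p' =
  Pos 1: 'r' vs 'r' =
  Pos 2: 'e' vs 'e' =
  Pos 3: 'c' vs 's' !=
  Pos 4: 'i' vs 's' !=
  Pos 5: 'o' vs 'u' !=
  Pos 6: 'u' vs 'r' !=
  Pos 7: 's' vs 'e' !=
Hamming distance = 5


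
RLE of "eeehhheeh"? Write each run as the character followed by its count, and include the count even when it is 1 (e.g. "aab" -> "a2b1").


String: "eeehhheeh"
Scanning for consecutive runs:
  'e' x 3
  'h' x 3
  'e' x 2
  'h' x 1
RLE = "e3h3e2h1"


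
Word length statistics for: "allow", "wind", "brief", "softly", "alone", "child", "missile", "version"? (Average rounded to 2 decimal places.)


Lengths: "allow"=5, "wind"=4, "brief"=5, "softly"=6, "alone"=5, "child"=5, "missile"=7, "version"=7
Sum = 44, Count = 8
Average = 44/8 = 5.50
= avg=5.50, min=4, max=7


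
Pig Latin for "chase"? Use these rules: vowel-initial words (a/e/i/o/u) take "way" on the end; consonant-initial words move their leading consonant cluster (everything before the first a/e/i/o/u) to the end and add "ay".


Word: "chase"
Starts with consonant(s) → move to end, add 'ay'
Consonant cluster: "ch"
Pig Latin = "asechay"


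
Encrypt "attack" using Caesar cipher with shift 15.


Word: "attack"
Shift: 15
Each letter → (letter + shift) mod 26:
  'a' (0) + 15 = 15 → 'p'
  't' (19) + 15 = 8 → 'i'
  't' (19) + 15 = 8 → 'i'
  'a' (0) + 15 = 15 → 'p'
  'c' (2) + 15 = 17 → 'r'
  'k' (10) + 15 = 25 → 'z'
Result = "piiprz"


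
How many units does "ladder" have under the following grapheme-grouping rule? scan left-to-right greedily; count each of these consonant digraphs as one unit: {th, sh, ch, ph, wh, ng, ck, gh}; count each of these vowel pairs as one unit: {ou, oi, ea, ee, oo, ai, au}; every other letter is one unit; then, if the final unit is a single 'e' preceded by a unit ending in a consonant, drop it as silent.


Word: "ladder" (6 letters)
Left-to-right scan:
  1. 'l' (letter)
  2. 'a' (letter)
  3. 'd' (letter)
  4. 'd' (letter)
  5. 'e' (letter)
  6. 'r' (letter)
Units from scan: 6
Sound units = 6 units


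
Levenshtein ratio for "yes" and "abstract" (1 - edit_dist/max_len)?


Word 1: "yes" (length 3)
Word 2: "abstract" (length 8)
One optimal edit sequence:
  1. substitute 'y' -> 'a'  (+1)
  2. substitute 'e' -> 'b'  (+1)
  3. keep 's'
  4. insert 't'  (+1)
  5. insert 'r'  (+1)
  6. insert 'a'  (+1)
  7. insert 'c'  (+1)
  8. insert 't'  (+1)
Edit distance = 7
Max length = max(3, 8) = 8
Similarity = 1 - 7/8
= 0.1250


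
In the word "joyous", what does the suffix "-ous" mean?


Suffix: -ous
As in: joyous -> joy + -ous
Meaning = having quality of


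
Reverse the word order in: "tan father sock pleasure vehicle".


Original: "tan father sock pleasure vehicle"
Words (1..n): tan | father | sock | pleasure | vehicle
Reversed (n..1): vehicle | pleasure | sock | father | tan
Result = "vehicle pleasure sock father tan"


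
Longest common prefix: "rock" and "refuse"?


Word 1: "rock"
Word 2: "refuse"
Comparing from start:
  Pos 0: 'r' == 'r'
  Pos 1: 'o' != 'e' (stop)
LCP = "r" (length 1)


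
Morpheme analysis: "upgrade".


Word: "upgrade"
Morphemes: up- | grade
Each morpheme carries meaning
= 2 morphemes


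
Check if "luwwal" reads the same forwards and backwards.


Word: "luwwal"
Reversed: "lawwul"
Forward == Backward? luwwal != lawwul
Palindrome = No


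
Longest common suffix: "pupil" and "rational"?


Word 1: "pupil"
Word 2: "rational"
Comparing from end:
  Pos -1: 'l' == 'l'
  Pos -2: 'i' != 'a' (stop)
LCS = "l" (length 1)


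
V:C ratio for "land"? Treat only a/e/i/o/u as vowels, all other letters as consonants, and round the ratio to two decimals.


Word: "land"
Vowels (a,e,i,o,u): 1
Consonants: 3
Ratio = 1/3
= 0.33


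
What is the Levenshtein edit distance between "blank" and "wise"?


Word 1: "blank" (length 5)
Word 2: "wise" (length 4)
One optimal edit sequence (insert/delete/substitute each cost 1):
  1. delete 'b'  (+1)
  2. substitute 'l' -> 'w'  (+1)
  3. substitute 'a' -> 'i'  (+1)
  4. substitute 'n' -> 's'  (+1)
  5. substitute 'k' -> 'e'  (+1)
Total edit operations: 5
Edit distance = 5


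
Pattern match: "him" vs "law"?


Pattern of "him": [0, 1, 2]
Pattern of "law": [0, 1, 2]
Patterns match
Same pattern = Yes


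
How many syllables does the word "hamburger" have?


Word: "hamburger"
Syllable breakdown: ham-bur-ger
Counting: 3 parts
= 3 syllables


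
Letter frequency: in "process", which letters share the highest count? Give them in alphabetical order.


Word: "process"
Letter counts:
  'c': 1
  'e': 1
  'o': 1
  'p': 1
  'r': 1
  's': 2
Maximum count = 2
Most frequent = 's' (2 times each)


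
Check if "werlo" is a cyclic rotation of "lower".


Word: "lower", Candidate: "werlo"
Method: check if candidate is substring of word+word
"lowerlower" contains "werlo"? Yes
Is rotation = Yes


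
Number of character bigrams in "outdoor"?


Word: "outdoor" (length 7)
Number of 2-grams = length - 2 + 1 = 7 - 2 + 1
= 6


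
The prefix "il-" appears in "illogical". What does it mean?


Prefix: il-
As in: illogical -> il- + logical
Meaning = not


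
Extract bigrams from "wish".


Word: "wish" (length 4)
Number of bigrams = 4 - 2 + 1 = 3
  Position 0: "wi"
  Position 1: "is"
  Position 2: "sh"
Bigrams = "wi", "is", "sh"


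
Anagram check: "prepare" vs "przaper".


Word 1: "prepare" → sorted: aeepprr
Word 2: "przaper" → sorted: aepprrz
Same letters? aeepprr != aepprrz
Anagram = No


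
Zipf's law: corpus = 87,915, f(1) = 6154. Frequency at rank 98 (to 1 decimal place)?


Zipf's law: f(r) = f(1) / r
f(1) = 6154
f(98) = 6154 / 98
= 62.8 occurrences


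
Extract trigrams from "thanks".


Word: "thanks" (length 6)
Number of trigrams = 6 - 3 + 1 = 4
  Position 0: "tha"
  Position 1: "han"
  Position 2: "ank"
  Position 3: "nks"
Trigrams = "tha", "han", "ank", "nks"


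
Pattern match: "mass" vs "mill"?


Pattern of "mass": [0, 1, 2, 2]
Pattern of "mill": [0, 1, 2, 2]
Patterns match
Same pattern = Yes


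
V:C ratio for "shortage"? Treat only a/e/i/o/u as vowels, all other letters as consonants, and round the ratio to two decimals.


Word: "shortage"
Vowels (a,e,i,o,u): 3
Consonants: 5
Ratio = 3/5
= 0.60


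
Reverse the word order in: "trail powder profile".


Original: "trail powder profile"
Words (1..n): trail | powder | profile
Reversed (n..1): profile | powder | trail
Result = "profile powder trail"


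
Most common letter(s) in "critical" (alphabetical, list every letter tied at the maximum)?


Word: "critical"
Letter counts:
  'a': 1
  'c': 2
  'i': 2
  'l': 1
  'r': 1
  't': 1
Maximum count = 2
Most frequent = 'c', 'i' (2 times each)


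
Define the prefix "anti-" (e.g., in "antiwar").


Prefix: anti-
Example: antiwar = anti- + war
Meaning = against


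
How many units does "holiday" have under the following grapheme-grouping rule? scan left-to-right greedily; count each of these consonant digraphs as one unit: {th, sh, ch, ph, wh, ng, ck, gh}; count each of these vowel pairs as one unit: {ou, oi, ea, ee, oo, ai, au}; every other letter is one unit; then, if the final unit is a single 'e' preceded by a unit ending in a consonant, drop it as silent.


Word: "holiday" (7 letters)
Left-to-right scan:
  (1) 'h' (letter)
  (2) 'o' (letter)
  (3) 'l' (letter)
  (4) 'i' (letter)
  (5) 'd' (letter)
  (6) 'a' (letter)
  (7) 'y' (letter)
Units from scan: 7
Sound units = 7 units


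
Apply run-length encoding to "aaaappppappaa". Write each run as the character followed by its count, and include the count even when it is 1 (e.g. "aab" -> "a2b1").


String: "aaaappppappaa"
Scanning for consecutive runs:
  'a' x 4
  'p' x 4
  'a' x 1
  'p' x 2
  'a' x 2
RLE = "a4p4a1p2a2"


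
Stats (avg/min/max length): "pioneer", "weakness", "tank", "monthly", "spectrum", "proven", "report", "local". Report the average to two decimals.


Lengths: "pioneer"=7, "weakness"=8, "tank"=4, "monthly"=7, "spectrum"=8, "proven"=6, "report"=6, "local"=5
Sum = 51, Count = 8
Average = 51/8 = 6.38
= avg=6.38, min=4, max=8


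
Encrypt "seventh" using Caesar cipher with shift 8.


Word: "seventh"
Shift: 8
Each letter → (letter + shift) mod 26:
  's' (18) + 8 = 0 → 'a'
  'e' (4) + 8 = 12 → 'm'
  'v' (21) + 8 = 3 → 'd'
  'e' (4) + 8 = 12 → 'm'
  'n' (13) + 8 = 21 → 'v'
  't' (19) + 8 = 1 → 'b'
  'h' (7) + 8 = 15 → 'p'
Result = "amdmvbp"


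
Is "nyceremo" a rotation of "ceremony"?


Word: "ceremony", Candidate: "nyceremo"
Method: check if candidate is substring of word+word
"ceremonyceremony" contains "nyceremo"? Yes
Is rotation = Yes


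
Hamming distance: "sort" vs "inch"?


Comparing character by character (same length = 4):
  Pos 0: 's' vs 'i' !=
  Pos 1: 'o' vs 'n' !=
  Pos 2: 'r' vs 'c' !=
  Pos 3: 't' vs 'h' !=
Hamming distance = 4


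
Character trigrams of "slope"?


Word: "slope" (length 5)
Number of trigrams = 5 - 3 + 1 = 3
  Position 0: "slo"
  Position 1: "lop"
  Position 2: "ope"
Trigrams = "slo", "lop", "ope"


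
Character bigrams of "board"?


Word: "board" (length 5)
Number of bigrams = 5 - 2 + 1 = 4
  Position 0: "bo"
  Position 1: "oa"
  Position 2: "ar"
  Position 3: "rd"
Bigrams = "bo", "oa", "ar", "rd"


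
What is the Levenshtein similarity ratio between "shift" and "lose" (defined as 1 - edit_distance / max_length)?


Word 1: "shift" (length 5)
Word 2: "lose" (length 4)
One optimal edit sequence:
  1. delete 's'  (+1)
  2. substitute 'h' -> 'l'  (+1)
  3. substitute 'i' -> 'o'  (+1)
  4. substitute 'f' -> 's'  (+1)
  5. substitute 't' -> 'e'  (+1)
Edit distance = 5
Max length = max(5, 4) = 5
Similarity = 1 - 5/5
= 0.0000


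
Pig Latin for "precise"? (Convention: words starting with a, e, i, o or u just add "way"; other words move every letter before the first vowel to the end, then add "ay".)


Word: "precise"
Starts with consonant(s) → move to end, add 'ay'
Consonant cluster: "pr"
Pig Latin = "ecisepray"


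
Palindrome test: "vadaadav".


Word: "vadaadav"
Reversed: "vadaadav"
Forward == Backward? vadaadav == vadaadav
Palindrome = Yes


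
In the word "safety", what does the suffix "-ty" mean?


Suffix: -ty
Example: safety = safe + -ty
Meaning = quality of


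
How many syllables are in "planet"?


Word: "planet"
Syllable breakdown: plan | et
Counting: 2 parts
= 2 syllables


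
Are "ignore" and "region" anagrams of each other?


Word 1: "ignore" → sorted: eginor
Word 2: "region" → sorted: eginor
Same letters? eginor == eginor
Anagram = Yes


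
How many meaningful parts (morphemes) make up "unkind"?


Word: "unkind"
Morphemes: un- / kind
Each morpheme carries meaning
= 2 morphemes


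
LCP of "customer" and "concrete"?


Word 1: "customer"
Word 2: "concrete"
Comparing from start:
  Pos 0: 'c' == 'c'
  Pos 1: 'u' != 'o' (stop)
LCP = "c" (length 1)


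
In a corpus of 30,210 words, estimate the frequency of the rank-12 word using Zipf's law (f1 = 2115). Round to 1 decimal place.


Zipf's law: f(r) = f(1) / r
f(1) = 2115
f(12) = 2115 / 12
= 176.3 occurrences


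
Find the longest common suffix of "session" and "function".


Word 1: "session"
Word 2: "function"
Comparing from end:
  Pos -1: 'n' == 'n'
  Pos -2: 'o' == 'o'
  Pos -3: 'i' == 'i'
  Pos -4: 's' != 't' (stop)
LCS = "ion" (length 3)


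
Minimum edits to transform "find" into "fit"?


Word 1: "find" (length 4)
Word 2: "fit" (length 3)
One optimal edit sequence (insert/delete/substitute each cost 1):
  1. keep 'f'
  2. keep 'i'
  3. delete 'n'  (+1)
  4. substitute 'd' -> 't'  (+1)
Total edit operations: 2
Edit distance = 2


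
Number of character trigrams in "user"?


Word: "user" (length 4)
Number of 3-grams = length - 3 + 1 = 4 - 3 + 1
= 2


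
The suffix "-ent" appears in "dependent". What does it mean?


Suffix: -ent
Example: dependent = depend + -ent
Meaning = one who / that which


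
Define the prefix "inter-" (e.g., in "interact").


Prefix: inter-
Example: interact (inter- + act)
Meaning = between


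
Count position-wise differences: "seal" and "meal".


Comparing character by character (same length = 4):
  Pos 0: 's' vs 'm' !=
  Pos 1: 'e' vs 'e' =
  Pos 2: 'a' vs 'a' =
  Pos 3: 'l' vs 'l' =
Hamming distance = 1


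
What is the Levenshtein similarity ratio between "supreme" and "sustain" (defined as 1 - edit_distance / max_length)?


Word 1: "supreme" (length 7)
Word 2: "sustain" (length 7)
One optimal edit sequence:
  1. keep 's'
  2. keep 'u'
  3. substitute 'p' -> 's'  (+1)
  4. substitute 'r' -> 't'  (+1)
  5. substitute 'e' -> 'a'  (+1)
  6. substitute 'm' -> 'i'  (+1)
  7. substitute 'e' -> 'n'  (+1)
Edit distance = 5
Max length = max(7, 7) = 7
Similarity = 1 - 5/7
= 0.2857


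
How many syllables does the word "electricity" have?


Word: "electricity"
Syllable breakdown: e / lec / tric / i / ty
Counting: 5 parts
= 5 syllables


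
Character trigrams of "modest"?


Word: "modest" (length 6)
Number of trigrams = 6 - 3 + 1 = 4
  Position 0: "mod"
  Position 1: "ode"
  Position 2: "des"
  Position 3: "est"
Trigrams = "mod", "ode", "des", "est"


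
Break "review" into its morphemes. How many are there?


Word: "review"
Morphemes: re- / view
Each morpheme carries meaning
= 2 morphemes


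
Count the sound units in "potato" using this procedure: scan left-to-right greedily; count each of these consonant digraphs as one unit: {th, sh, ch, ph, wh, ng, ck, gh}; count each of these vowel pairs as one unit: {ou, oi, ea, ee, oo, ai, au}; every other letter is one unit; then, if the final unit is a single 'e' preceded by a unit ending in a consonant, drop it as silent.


Word: "potato" (6 letters)
Left-to-right scan:
  (1) 'p' (letter)
  (2) 'o' (letter)
  (3) 't' (letter)
  (4) 'a' (letter)
  (5) 't' (letter)
  (6) 'o' (letter)
Units from scan: 6
Sound units = 6 units
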